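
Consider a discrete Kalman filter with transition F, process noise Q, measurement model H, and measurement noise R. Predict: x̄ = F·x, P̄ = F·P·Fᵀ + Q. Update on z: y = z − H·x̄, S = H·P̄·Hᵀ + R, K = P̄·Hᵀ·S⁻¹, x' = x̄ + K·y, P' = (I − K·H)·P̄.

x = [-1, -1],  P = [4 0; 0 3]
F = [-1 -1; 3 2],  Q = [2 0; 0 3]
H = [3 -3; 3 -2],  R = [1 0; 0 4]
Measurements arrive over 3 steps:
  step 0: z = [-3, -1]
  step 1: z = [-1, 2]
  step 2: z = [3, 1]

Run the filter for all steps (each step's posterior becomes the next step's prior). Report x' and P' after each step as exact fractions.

step 0: x' = [145/2588, 5149/5176], P' = [1359/1294 2799/2588; 2799/2588 6279/5176]
step 1: x' = [1833453/4002013, 5375023/8004026], P' = [3860873/4002013 7924269/8004026; 7924269/8004026 17851221/16008052]
step 2: x' = [9934661/673000967, -10515672788/11441016439], P' = [649066499/673000967 1332082719/1346001934; 1332082719/1346001934 51011463351/45764065756]

step 0: x̄ = F·x = [2, -5]
step 0: P̄ = F·P·Fᵀ + Q = [9 -18; -18 51]
step 0: y = z − H·x̄ = [-24, -17]
step 0: S = H·P̄·Hᵀ + R = [865 657; 657 505]
step 0: K = P̄·Hᵀ·S⁻¹ = [-243/2588 639/2588; -2043/5176 1059/5176]
step 0: x' = x̄ + K·y = [145/2588, 5149/5176]
step 0: P' = (I − K·H)·P̄ = [1359/1294 2799/2588; 2799/2588 6279/5176]
step 1: x̄ = F·x = [-5439/5176, 1396/647]
step 1: P̄ = F·P·Fᵀ + Q = [33263/5176 -7107/647; -7107/647 19593/647]
step 1: y = z − H·x̄ = [44645/5176, 49005/5176]
step 1: S = H·P̄·Hᵀ + R = [2738647/5176 2092671/5176; 2092671/5176 1629319/5176]
step 1: K = P̄·Hᵀ·S⁻¹ = [-607569/8004026 1829175/8004026; -6008049/16008052 2960793/16008052]
step 1: x' = x̄ + K·y = [1833453/4002013, 5375023/8004026]
step 1: P' = (I − K·H)·P̄ = [3860873/4002013 7924269/8004026; 7924269/8004026 17851221/16008052]
step 2: x̄ = F·x = [-9041929/8004026, 10875382/4002013]
step 2: P̄ = F·P·Fᵀ + Q = [97007893/16008052 -40318902/4002013; -40318902/4002013 112150731/4002013]
step 2: y = z − H·x̄ = [116390157/8004026, 78631341/8004026]
step 2: S = H·P̄·Hᵀ + R = [7829466349/16008052 5983822701/16008052; 5983822701/16008052 4666822237/16008052]
step 2: K = P̄·Hᵀ·S⁻¹ = [-101849163/1346001934 307558389/1346001934; -17161952715/45764065756 8462377659/45764065756]
step 2: x' = x̄ + K·y = [9934661/673000967, -10515672788/11441016439]
step 2: P' = (I − K·H)·P̄ = [649066499/673000967 1332082719/1346001934; 1332082719/1346001934 51011463351/45764065756]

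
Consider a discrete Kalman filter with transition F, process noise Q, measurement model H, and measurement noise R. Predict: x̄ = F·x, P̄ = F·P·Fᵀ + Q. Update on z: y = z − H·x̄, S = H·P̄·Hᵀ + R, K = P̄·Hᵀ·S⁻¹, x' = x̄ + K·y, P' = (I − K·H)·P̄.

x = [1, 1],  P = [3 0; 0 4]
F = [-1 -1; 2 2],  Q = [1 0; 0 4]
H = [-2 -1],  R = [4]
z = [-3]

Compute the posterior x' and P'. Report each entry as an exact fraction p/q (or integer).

x' = [-3/2, 5]
P' = [23/3 -44/3; -44/3 92/3]

x̄ = F·x = [-2, 4]
P̄ = F·P·Fᵀ + Q = [8 -14; -14 32]
y = z − H·x̄ = [-3]
S = H·P̄·Hᵀ + R = [12]
K = P̄·Hᵀ·S⁻¹ = [-1/6; -1/3]
x' = x̄ + K·y = [-3/2, 5]
P' = (I − K·H)·P̄ = [23/3 -44/3; -44/3 92/3]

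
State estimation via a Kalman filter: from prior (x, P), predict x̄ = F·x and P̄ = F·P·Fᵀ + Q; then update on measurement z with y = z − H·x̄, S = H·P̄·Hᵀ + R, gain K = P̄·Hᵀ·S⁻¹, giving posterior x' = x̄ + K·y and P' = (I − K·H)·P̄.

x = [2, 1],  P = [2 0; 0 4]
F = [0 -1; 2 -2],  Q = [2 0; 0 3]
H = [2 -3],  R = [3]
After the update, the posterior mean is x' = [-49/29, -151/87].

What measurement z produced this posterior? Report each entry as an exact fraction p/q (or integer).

x̄ = F·x = [-1, 2]
P̄ = F·P·Fᵀ + Q = [6 8; 8 27]
S = H·P̄·Hᵀ + R = [174]
K = P̄·Hᵀ·S⁻¹ = [-2/29; -65/174]
x' − x̄ = [-20/29, -325/87] = K·y
y = (KᵀK)⁻¹·Kᵀ·(x' − x̄) = [10]
z = y + H·x̄ = [10] + [-8] = [2]

z = [2]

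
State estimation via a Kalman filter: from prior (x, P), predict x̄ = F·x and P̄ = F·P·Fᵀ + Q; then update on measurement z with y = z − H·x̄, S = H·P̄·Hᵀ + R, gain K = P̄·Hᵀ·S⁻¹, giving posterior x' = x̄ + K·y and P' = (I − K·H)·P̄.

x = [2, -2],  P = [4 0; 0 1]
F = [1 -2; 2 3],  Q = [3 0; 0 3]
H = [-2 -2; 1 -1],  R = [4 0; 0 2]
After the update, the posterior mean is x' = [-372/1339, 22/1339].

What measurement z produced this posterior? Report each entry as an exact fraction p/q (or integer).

x̄ = F·x = [6, -2]
P̄ = F·P·Fᵀ + Q = [11 2; 2 28]
S = H·P̄·Hᵀ + R = [176 34; 34 37]
K = P̄·Hᵀ·S⁻¹ = [-317/1339 617/1339; -334/1339 -634/1339]
x' − x̄ = [-8406/1339, 2700/1339] = K·y
y = (KᵀK)⁻¹·Kᵀ·(x' − x̄) = [9, -9]
z = y + H·x̄ = [9, -9] + [-8, 8] = [1, -1]

z = [1, -1]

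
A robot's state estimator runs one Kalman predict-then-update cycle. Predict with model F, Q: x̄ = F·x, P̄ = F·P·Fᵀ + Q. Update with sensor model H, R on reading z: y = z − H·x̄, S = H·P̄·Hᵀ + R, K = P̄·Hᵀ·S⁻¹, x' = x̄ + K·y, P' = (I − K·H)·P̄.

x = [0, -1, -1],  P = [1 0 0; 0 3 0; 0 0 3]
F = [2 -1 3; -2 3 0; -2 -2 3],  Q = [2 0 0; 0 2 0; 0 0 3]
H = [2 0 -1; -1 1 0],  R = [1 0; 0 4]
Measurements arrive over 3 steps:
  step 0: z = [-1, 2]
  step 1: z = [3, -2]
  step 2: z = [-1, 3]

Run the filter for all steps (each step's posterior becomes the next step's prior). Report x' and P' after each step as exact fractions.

step 0: x̄ = F·x = [-2, -3, -1]
step 0: P̄ = F·P·Fᵀ + Q = [36 -13 29; -13 33 -14; 29 -14 46]
step 0: y = z − H·x̄ = [2, 3]
step 0: S = H·P̄·Hᵀ + R = [75 -55; -55 99]
step 0: K = P̄·Hᵀ·S⁻¹ = [71/200 -131/440; 61/200 279/440; -107/400 -513/880]
step 0: x' = x̄ + K·y = [-4803/2200, -1073/2200, -14449/4400]
step 0: P' = (I − K·H)·P̄ = [6761/1100 5451/1100 26263/2200; 5451/1100 8241/1100 21133/2200; 26263/2200 21133/2200 106229/4400]
step 1: x̄ = F·x = [-60413/4400, 6387/2200, -19843/4400]
step 1: P̄ = F·P·Fᵀ + Q = [1395501/4400 16301/2200 489811/4400; 16301/2200 38001/1100 -33989/2200; 489811/4400 -33989/2200 246221/4400]
step 1: y = z − H·x̄ = [114183/4400, -81987/4400]
step 1: S = H·P̄·Hᵀ + R = [3873381/4400 -2168009/4400; -2168009/4400 1499901/4400]
step 1: K = P̄·Hᵀ·S⁻¹ = [28226215/63035512 -16478653/63035512; 13029103/31517756 21341739/31517756; -24832427/252142048 -129661215/252142048]
step 1: x' = x̄ + K·y = [174051101/63035512, 31946529/31517756, 634508719/252142048]
step 1: P' = (I − K·H)·P̄ = [31447069/15758878 7484208/7879439 223350337/63035512; 7484208/7879439 28825947/7879439 46844561/31517756; 223350337/63035512 46844561/31517756 1811635123/252142048]
step 2: x̄ = F·x = [3040362733/252142048, -39105757/15758878, -27115/252142048]
step 2: P̄ = F·P·Fᵀ + Q = [27258341547/252142048 -303221611/15758878 12285166595/252142048; -303221611/15758878 248276043/7879439 -374284901/15758878; 12285166595/252142048 -374284901/15758878 9461539099/252142048]
step 2: y = z − H·x̄ = [-6332894629/252142048, 4422480989/252142048]
step 2: S = H·P̄·Hᵀ + R = [69606380955/252142048 -45946049635/252142048; -45946049635/252142048 45914834667/252142048]
step 2: K = P̄·Hᵀ·S⁻¹ = [229895521567/537854557015 -29217825680/107570911403; 413844993499/1075709114030 142784895255/215141822806; -578593276381/4302836456120 -458296000953/860567291224]
step 2: x' = x̄ + K·y = [-1850970750776/537854557015, -270843401961/537854557015, -6415008155233/1075709114030]
step 2: P' = (I − K·H)·P̄ = [1036246257439/537854557015 451889743839/537854557015 1842596993311/537854557015; 451889743839/537854557015 1879738696389/537854557015 1393713981857/1075709114030; 1842596993311/537854557015 1393713981857/1075709114030 30060145169357/4302836456120]

step 0: x' = [-4803/2200, -1073/2200, -14449/4400], P' = [6761/1100 5451/1100 26263/2200; 5451/1100 8241/1100 21133/2200; 26263/2200 21133/2200 106229/4400]
step 1: x' = [174051101/63035512, 31946529/31517756, 634508719/252142048], P' = [31447069/15758878 7484208/7879439 223350337/63035512; 7484208/7879439 28825947/7879439 46844561/31517756; 223350337/63035512 46844561/31517756 1811635123/252142048]
step 2: x' = [-1850970750776/537854557015, -270843401961/537854557015, -6415008155233/1075709114030], P' = [1036246257439/537854557015 451889743839/537854557015 1842596993311/537854557015; 451889743839/537854557015 1879738696389/537854557015 1393713981857/1075709114030; 1842596993311/537854557015 1393713981857/1075709114030 30060145169357/4302836456120]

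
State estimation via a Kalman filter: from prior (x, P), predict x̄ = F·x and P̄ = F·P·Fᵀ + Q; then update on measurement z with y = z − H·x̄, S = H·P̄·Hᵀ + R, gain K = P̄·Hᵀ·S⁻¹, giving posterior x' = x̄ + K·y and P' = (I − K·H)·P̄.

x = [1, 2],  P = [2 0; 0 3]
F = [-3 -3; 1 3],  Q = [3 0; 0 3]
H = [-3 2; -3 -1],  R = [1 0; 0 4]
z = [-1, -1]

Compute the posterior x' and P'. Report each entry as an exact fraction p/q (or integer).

x' = [12834/40301, -133/40301]
P' = [7791/40301 9255/40301; 9255/40301 20243/40301]

x̄ = F·x = [-9, 7]
P̄ = F·P·Fᵀ + Q = [48 -33; -33 32]
y = z − H·x̄ = [-42, -21]
S = H·P̄·Hᵀ + R = [957 467; 467 270]
K = P̄·Hᵀ·S⁻¹ = [-4863/40301 -8157/40301; 12721/40301 -12002/40301]
x' = x̄ + K·y = [12834/40301, -133/40301]
P' = (I − K·H)·P̄ = [7791/40301 9255/40301; 9255/40301 20243/40301]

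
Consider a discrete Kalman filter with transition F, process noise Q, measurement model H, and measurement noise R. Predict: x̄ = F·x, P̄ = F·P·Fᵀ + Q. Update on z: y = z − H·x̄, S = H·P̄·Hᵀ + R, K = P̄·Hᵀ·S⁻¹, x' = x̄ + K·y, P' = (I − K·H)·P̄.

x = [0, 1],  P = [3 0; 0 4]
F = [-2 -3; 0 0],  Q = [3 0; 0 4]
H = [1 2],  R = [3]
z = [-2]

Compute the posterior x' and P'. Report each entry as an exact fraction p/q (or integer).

x̄ = F·x = [-3, 0]
P̄ = F·P·Fᵀ + Q = [51 0; 0 4]
y = z − H·x̄ = [1]
S = H·P̄·Hᵀ + R = [70]
K = P̄·Hᵀ·S⁻¹ = [51/70; 4/35]
x' = x̄ + K·y = [-159/70, 4/35]
P' = (I − K·H)·P̄ = [969/70 -204/35; -204/35 108/35]

x' = [-159/70, 4/35]
P' = [969/70 -204/35; -204/35 108/35]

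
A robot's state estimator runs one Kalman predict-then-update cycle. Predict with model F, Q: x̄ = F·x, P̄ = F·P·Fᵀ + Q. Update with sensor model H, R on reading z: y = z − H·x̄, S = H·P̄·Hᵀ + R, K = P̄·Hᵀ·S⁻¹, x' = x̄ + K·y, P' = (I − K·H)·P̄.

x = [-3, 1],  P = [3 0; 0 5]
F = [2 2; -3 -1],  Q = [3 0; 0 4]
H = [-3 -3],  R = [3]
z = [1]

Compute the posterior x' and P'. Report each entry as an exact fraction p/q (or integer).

x' = [-275/46, 132/23]
P' = [1463/46 -728/23; -728/23 732/23]

x̄ = F·x = [-4, 8]
P̄ = F·P·Fᵀ + Q = [35 -28; -28 36]
y = z − H·x̄ = [13]
S = H·P̄·Hᵀ + R = [138]
K = P̄·Hᵀ·S⁻¹ = [-7/46; -4/23]
x' = x̄ + K·y = [-275/46, 132/23]
P' = (I − K·H)·P̄ = [1463/46 -728/23; -728/23 732/23]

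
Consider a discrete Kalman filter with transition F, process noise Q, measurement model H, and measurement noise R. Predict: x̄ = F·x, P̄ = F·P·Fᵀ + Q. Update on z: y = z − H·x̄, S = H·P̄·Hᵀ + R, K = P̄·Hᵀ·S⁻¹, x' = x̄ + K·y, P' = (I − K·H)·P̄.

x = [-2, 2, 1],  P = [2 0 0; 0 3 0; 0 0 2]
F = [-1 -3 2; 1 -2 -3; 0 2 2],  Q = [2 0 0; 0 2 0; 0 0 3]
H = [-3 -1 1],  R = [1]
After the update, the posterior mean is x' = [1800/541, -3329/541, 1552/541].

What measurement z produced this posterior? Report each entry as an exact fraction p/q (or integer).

z = [-1]

x̄ = F·x = [-2, -9, 6]
P̄ = F·P·Fᵀ + Q = [39 4 -10; 4 34 -24; -10 -24 23]
S = H·P̄·Hᵀ + R = [541]
K = P̄·Hᵀ·S⁻¹ = [-131/541; -70/541; 77/541]
x' − x̄ = [2882/541, 1540/541, -1694/541] = K·y
y = (KᵀK)⁻¹·Kᵀ·(x' − x̄) = [-22]
z = y + H·x̄ = [-22] + [21] = [-1]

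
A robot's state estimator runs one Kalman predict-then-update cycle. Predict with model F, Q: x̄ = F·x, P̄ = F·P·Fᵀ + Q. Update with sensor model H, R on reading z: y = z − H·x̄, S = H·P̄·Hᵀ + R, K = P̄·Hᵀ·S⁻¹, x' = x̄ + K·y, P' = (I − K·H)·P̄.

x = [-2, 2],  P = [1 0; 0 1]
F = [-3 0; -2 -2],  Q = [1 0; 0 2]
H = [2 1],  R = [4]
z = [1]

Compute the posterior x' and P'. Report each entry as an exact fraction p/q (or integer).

x̄ = F·x = [6, 0]
P̄ = F·P·Fᵀ + Q = [10 6; 6 10]
y = z − H·x̄ = [-11]
S = H·P̄·Hᵀ + R = [78]
K = P̄·Hᵀ·S⁻¹ = [1/3; 11/39]
x' = x̄ + K·y = [7/3, -121/39]
P' = (I − K·H)·P̄ = [4/3 -4/3; -4/3 148/39]

x' = [7/3, -121/39]
P' = [4/3 -4/3; -4/3 148/39]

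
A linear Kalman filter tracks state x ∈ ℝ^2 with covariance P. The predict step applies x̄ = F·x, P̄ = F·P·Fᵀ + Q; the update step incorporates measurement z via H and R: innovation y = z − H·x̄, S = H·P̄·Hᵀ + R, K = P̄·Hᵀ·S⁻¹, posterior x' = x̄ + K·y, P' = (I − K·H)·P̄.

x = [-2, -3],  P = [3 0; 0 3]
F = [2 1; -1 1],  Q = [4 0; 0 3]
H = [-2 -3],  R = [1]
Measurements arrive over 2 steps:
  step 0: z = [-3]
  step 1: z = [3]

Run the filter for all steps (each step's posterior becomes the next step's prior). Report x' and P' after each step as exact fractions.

step 0: x̄ = F·x = [-7, -1]
step 0: P̄ = F·P·Fᵀ + Q = [19 -3; -3 9]
step 0: y = z − H·x̄ = [-20]
step 0: S = H·P̄·Hᵀ + R = [122]
step 0: K = P̄·Hᵀ·S⁻¹ = [-29/122; -21/122]
step 0: x' = x̄ + K·y = [-137/61, 149/61]
step 0: P' = (I − K·H)·P̄ = [1477/122 -975/122; -975/122 657/122]
step 1: x̄ = F·x = [-125/61, 286/61]
step 1: P̄ = F·P·Fᵀ + Q = [3153/122 -1636/61; -1636/61 2225/61]
step 1: y = z − H·x̄ = [791/61]
step 1: S = H·P̄·Hᵀ + R = [6760/61]
step 1: K = P̄·Hᵀ·S⁻¹ = [27/104; -3403/6760]
step 1: x' = x̄ + K·y = [137/104, -12433/6760]
step 1: P' = (I − K·H)·P̄ = [147/8 -1283/104; -1283/104 56731/6760]

step 0: x' = [-137/61, 149/61], P' = [1477/122 -975/122; -975/122 657/122]
step 1: x' = [137/104, -12433/6760], P' = [147/8 -1283/104; -1283/104 56731/6760]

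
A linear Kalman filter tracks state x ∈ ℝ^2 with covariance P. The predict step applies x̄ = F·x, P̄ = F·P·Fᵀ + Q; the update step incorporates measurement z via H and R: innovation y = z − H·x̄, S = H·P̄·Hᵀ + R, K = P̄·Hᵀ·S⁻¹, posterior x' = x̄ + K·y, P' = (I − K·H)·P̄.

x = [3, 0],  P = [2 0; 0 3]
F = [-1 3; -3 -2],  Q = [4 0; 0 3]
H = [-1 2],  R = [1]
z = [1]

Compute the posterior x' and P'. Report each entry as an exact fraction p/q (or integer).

x̄ = F·x = [-3, -9]
P̄ = F·P·Fᵀ + Q = [33 -12; -12 33]
y = z − H·x̄ = [16]
S = H·P̄·Hᵀ + R = [214]
K = P̄·Hᵀ·S⁻¹ = [-57/214; 39/107]
x' = x̄ + K·y = [-777/107, -339/107]
P' = (I − K·H)·P̄ = [3813/214 939/107; 939/107 489/107]

x' = [-777/107, -339/107]
P' = [3813/214 939/107; 939/107 489/107]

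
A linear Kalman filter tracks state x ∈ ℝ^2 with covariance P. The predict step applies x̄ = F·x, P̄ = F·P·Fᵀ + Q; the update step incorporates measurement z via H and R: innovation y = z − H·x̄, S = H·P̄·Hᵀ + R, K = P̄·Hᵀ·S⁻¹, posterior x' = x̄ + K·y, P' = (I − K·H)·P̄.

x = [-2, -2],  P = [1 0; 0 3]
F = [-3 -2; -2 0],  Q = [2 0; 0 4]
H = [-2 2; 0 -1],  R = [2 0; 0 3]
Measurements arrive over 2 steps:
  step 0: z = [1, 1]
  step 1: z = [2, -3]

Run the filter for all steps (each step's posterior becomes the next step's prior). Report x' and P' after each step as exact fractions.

step 0: x̄ = F·x = [10, 4]
step 0: P̄ = F·P·Fᵀ + Q = [23 6; 6 8]
step 0: y = z − H·x̄ = [13, 5]
step 0: S = H·P̄·Hᵀ + R = [78 -4; -4 11]
step 0: K = P̄·Hᵀ·S⁻¹ = [-199/421 -302/421; 6/421 -304/421]
step 0: x' = x̄ + K·y = [113/421, 242/421]
step 0: P' = (I − K·H)·P̄ = [1105/421 906/421; 906/421 912/421]
step 1: x̄ = F·x = [-823/421, -226/421]
step 1: P̄ = F·P·Fᵀ + Q = [25307/421 10254/421; 10254/421 6104/421]
step 1: y = z − H·x̄ = [-352/421, -1489/421]
step 1: S = H·P̄·Hᵀ + R = [44454/421 8300/421; 8300/421 7367/421]
step 1: K = P̄·Hᵀ·S⁻¹ = [-162331/307129 -244598/307129; -12450/307129 -240448/307129]
step 1: x' = x̄ + K·y = [400427/307129, 695958/307129]
step 1: P' = (I − K·H)·P̄ = [896125/307129 733794/307129; 733794/307129 721344/307129]

step 0: x' = [113/421, 242/421], P' = [1105/421 906/421; 906/421 912/421]
step 1: x' = [400427/307129, 695958/307129], P' = [896125/307129 733794/307129; 733794/307129 721344/307129]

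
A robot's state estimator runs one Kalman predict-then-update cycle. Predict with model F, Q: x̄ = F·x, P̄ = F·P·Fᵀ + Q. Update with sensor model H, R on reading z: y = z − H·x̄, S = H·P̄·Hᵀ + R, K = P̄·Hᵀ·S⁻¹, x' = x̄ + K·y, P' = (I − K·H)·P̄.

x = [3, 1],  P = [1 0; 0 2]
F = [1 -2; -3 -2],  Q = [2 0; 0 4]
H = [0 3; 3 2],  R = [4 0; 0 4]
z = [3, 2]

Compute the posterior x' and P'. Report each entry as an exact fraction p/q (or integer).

x' = [3758/9215, 299/485]
P' = [5444/9215 -128/485; -128/485 204/485]

x̄ = F·x = [1, -11]
P̄ = F·P·Fᵀ + Q = [11 5; 5 21]
y = z − H·x̄ = [36, 21]
S = H·P̄·Hᵀ + R = [193 171; 171 247]
K = P̄·Hᵀ·S⁻¹ = [-96/485 2867/9215; 153/485 6/485]
x' = x̄ + K·y = [3758/9215, 299/485]
P' = (I − K·H)·P̄ = [5444/9215 -128/485; -128/485 204/485]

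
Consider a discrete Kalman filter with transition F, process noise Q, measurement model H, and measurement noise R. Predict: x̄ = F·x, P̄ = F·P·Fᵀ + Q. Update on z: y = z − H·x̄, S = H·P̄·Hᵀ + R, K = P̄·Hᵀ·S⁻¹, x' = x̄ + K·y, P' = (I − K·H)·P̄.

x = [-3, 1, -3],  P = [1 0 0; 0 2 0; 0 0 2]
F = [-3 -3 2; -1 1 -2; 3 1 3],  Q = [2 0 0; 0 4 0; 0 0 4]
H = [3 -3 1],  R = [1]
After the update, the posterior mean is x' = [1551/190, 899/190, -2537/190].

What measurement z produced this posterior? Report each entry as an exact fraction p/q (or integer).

z = [-3]

x̄ = F·x = [0, 10, -17]
P̄ = F·P·Fᵀ + Q = [37 -11 -3; -11 15 -13; -3 -13 33]
S = H·P̄·Hᵀ + R = [760]
K = P̄·Hᵀ·S⁻¹ = [141/760; -91/760; 63/760]
x' − x̄ = [1551/190, -1001/190, 693/190] = K·y
y = (KᵀK)⁻¹·Kᵀ·(x' − x̄) = [44]
z = y + H·x̄ = [44] + [-47] = [-3]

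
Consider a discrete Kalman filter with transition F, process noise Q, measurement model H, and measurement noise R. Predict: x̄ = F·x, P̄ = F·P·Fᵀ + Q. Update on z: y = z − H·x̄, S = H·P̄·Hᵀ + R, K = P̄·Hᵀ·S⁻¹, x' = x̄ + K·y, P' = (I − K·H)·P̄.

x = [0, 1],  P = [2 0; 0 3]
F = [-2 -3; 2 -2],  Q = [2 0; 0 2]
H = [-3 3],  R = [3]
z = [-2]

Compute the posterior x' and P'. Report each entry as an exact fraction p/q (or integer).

x̄ = F·x = [-3, -2]
P̄ = F·P·Fᵀ + Q = [37 10; 10 22]
y = z − H·x̄ = [-5]
S = H·P̄·Hᵀ + R = [354]
K = P̄·Hᵀ·S⁻¹ = [-27/118; 6/59]
x' = x̄ + K·y = [-219/118, -148/59]
P' = (I − K·H)·P̄ = [2179/118 1076/59; 1076/59 1082/59]

x' = [-219/118, -148/59]
P' = [2179/118 1076/59; 1076/59 1082/59]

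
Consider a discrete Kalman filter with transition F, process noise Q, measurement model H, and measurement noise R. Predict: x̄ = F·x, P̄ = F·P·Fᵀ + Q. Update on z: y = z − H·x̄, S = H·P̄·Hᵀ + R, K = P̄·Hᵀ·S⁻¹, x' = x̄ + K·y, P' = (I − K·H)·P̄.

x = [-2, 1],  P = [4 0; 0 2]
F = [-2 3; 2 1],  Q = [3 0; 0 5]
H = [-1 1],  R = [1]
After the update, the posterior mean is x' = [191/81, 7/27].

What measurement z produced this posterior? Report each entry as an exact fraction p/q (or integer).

z = [-2]

x̄ = F·x = [7, -3]
P̄ = F·P·Fᵀ + Q = [37 -10; -10 23]
S = H·P̄·Hᵀ + R = [81]
K = P̄·Hᵀ·S⁻¹ = [-47/81; 11/27]
x' − x̄ = [-376/81, 88/27] = K·y
y = (KᵀK)⁻¹·Kᵀ·(x' − x̄) = [8]
z = y + H·x̄ = [8] + [-10] = [-2]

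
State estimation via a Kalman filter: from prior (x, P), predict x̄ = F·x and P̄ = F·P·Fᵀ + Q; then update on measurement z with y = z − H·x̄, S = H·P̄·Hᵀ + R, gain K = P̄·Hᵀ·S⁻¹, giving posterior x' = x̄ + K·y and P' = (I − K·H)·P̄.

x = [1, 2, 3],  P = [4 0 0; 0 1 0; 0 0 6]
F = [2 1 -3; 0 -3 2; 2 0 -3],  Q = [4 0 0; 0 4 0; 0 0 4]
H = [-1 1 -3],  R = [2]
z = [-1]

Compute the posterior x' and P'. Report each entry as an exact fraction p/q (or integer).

x' = [71/83, -276/83, -89/83]
P' = [393/83 75/83 -94/83; 75/83 10711/747 3284/747; -94/83 3284/747 1486/747]

x̄ = F·x = [-5, 0, -7]
P̄ = F·P·Fᵀ + Q = [75 -39 70; -39 37 -36; 70 -36 74]
y = z − H·x̄ = [-27]
S = H·P̄·Hᵀ + R = [1494]
K = P̄·Hᵀ·S⁻¹ = [-18/83; 92/747; -164/747]
x' = x̄ + K·y = [71/83, -276/83, -89/83]
P' = (I − K·H)·P̄ = [393/83 75/83 -94/83; 75/83 10711/747 3284/747; -94/83 3284/747 1486/747]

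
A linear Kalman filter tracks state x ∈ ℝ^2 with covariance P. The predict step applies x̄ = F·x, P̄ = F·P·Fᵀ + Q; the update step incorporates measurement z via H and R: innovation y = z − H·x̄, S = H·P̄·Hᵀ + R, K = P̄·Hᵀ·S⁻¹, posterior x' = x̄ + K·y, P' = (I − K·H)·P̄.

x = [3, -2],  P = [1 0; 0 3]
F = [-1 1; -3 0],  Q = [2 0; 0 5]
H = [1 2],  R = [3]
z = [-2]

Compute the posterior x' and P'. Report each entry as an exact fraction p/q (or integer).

x̄ = F·x = [-5, -9]
P̄ = F·P·Fᵀ + Q = [6 3; 3 14]
y = z − H·x̄ = [21]
S = H·P̄·Hᵀ + R = [77]
K = P̄·Hᵀ·S⁻¹ = [12/77; 31/77]
x' = x̄ + K·y = [-19/11, -6/11]
P' = (I − K·H)·P̄ = [318/77 -141/77; -141/77 117/77]

x' = [-19/11, -6/11]
P' = [318/77 -141/77; -141/77 117/77]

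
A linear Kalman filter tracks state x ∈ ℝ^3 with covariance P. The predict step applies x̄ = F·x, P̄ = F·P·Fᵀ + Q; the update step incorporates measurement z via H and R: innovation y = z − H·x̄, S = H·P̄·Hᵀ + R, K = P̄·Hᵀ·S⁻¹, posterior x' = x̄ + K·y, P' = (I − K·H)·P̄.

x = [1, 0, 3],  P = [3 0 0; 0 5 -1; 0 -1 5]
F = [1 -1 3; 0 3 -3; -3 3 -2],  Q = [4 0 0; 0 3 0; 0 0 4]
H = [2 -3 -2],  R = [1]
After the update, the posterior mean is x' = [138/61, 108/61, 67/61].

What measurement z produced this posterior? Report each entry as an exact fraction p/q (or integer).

z = [-3]

x̄ = F·x = [10, -9, -9]
P̄ = F·P·Fᵀ + Q = [63 -72 -65; -72 111 90; -65 90 108]
S = H·P̄·Hᵀ + R = [4148]
K = P̄·Hᵀ·S⁻¹ = [118/1037; -657/4148; -154/1037]
x' − x̄ = [-472/61, 657/61, 616/61] = K·y
y = (KᵀK)⁻¹·Kᵀ·(x' − x̄) = [-68]
z = y + H·x̄ = [-68] + [65] = [-3]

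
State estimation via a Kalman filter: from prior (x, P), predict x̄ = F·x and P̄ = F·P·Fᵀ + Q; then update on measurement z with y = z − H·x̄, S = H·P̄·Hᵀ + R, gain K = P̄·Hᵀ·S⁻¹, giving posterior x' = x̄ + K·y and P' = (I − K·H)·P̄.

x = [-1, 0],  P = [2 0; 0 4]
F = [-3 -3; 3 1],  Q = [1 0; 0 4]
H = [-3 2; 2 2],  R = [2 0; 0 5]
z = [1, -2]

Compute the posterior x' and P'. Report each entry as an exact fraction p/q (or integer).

x' = [-35081/57973, -24727/57973]
P' = [15390/57973 11360/57973; 11360/57973 28350/57973]

x̄ = F·x = [3, -3]
P̄ = F·P·Fᵀ + Q = [55 -30; -30 26]
y = z − H·x̄ = [16, -2]
S = H·P̄·Hᵀ + R = [961 -166; -166 89]
K = P̄·Hᵀ·S⁻¹ = [-11725/57973 10700/57973; 11310/57973 15884/57973]
x' = x̄ + K·y = [-35081/57973, -24727/57973]
P' = (I − K·H)·P̄ = [15390/57973 11360/57973; 11360/57973 28350/57973]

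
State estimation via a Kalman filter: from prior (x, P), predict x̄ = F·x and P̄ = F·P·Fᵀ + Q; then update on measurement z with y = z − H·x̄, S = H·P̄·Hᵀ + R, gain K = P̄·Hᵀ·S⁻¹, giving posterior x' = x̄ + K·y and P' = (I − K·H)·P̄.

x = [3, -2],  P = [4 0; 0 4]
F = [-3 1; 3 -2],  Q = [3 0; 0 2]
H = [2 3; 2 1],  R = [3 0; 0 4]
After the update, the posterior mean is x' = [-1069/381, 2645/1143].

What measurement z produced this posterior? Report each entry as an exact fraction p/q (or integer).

x̄ = F·x = [-11, 13]
P̄ = F·P·Fᵀ + Q = [43 -44; -44 54]
S = H·P̄·Hᵀ + R = [133 -18; -18 54]
K = P̄·Hᵀ·S⁻¹ = [-32/127 793/1143; 188/381 -1595/3429]
x' − x̄ = [3122/381, -12214/1143] = K·y
y = (KᵀK)⁻¹·Kᵀ·(x' − x̄) = [-16, 6]
z = y + H·x̄ = [-16, 6] + [17, -9] = [1, -3]

z = [1, -3]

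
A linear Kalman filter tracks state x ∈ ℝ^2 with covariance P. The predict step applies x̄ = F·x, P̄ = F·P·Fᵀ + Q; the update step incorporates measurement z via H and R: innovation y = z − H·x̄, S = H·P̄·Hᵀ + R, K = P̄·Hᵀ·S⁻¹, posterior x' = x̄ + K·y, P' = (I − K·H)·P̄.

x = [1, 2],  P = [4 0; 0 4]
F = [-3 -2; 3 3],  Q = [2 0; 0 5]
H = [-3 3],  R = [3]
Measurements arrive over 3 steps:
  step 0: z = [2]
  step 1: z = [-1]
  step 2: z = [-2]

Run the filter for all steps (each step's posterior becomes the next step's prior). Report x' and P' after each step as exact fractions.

step 0: x' = [-17/377, 242/377], P' = [864/377 807/377; 807/377 1751/754]
step 1: x' = [201947/625057, -3938/625057], P' = [1072156/625057 978456/625057; 978456/625057 1092857/625057]
step 2: x' = [76186515/387630457, -180625093/387630457], P' = [664041154/387630457 606145350/387630457; 606145350/387630457 677251346/387630457]

step 0: x̄ = F·x = [-7, 9]
step 0: P̄ = F·P·Fᵀ + Q = [54 -60; -60 77]
step 0: y = z − H·x̄ = [-46]
step 0: S = H·P̄·Hᵀ + R = [2262]
step 0: K = P̄·Hᵀ·S⁻¹ = [-57/377; 137/754]
step 0: x' = x̄ + K·y = [-17/377, 242/377]
step 0: P' = (I − K·H)·P̄ = [864/377 807/377; 807/377 1751/754]
step 1: x̄ = F·x = [-433/377, 675/377]
step 1: P̄ = F·P·Fᵀ + Q = [21716/377 -25134/377; -25134/377 64133/754]
step 1: y = z − H·x̄ = [-3701/377]
step 1: S = H·P̄·Hᵀ + R = [1875171/754]
step 1: K = P̄·Hᵀ·S⁻¹ = [-93700/625057; 114401/625057]
step 1: x' = x̄ + K·y = [201947/625057, -3938/625057]
step 1: P' = (I − K·H)·P̄ = [1072156/625057 978456/625057; 978456/625057 1092857/625057]
step 2: x̄ = F·x = [-597965/625057, 594027/625057]
step 2: P̄ = F·P·Fᵀ + Q = [27012418/625057 -30883386/625057; -30883386/625057 40222610/625057]
step 2: y = z − H·x̄ = [-4826090/625057]
step 2: S = H·P̄·Hᵀ + R = [1162891371/625057]
step 2: K = P̄·Hᵀ·S⁻¹ = [-57895804/387630457; 71105996/387630457]
step 2: x' = x̄ + K·y = [76186515/387630457, -180625093/387630457]
step 2: P' = (I − K·H)·P̄ = [664041154/387630457 606145350/387630457; 606145350/387630457 677251346/387630457]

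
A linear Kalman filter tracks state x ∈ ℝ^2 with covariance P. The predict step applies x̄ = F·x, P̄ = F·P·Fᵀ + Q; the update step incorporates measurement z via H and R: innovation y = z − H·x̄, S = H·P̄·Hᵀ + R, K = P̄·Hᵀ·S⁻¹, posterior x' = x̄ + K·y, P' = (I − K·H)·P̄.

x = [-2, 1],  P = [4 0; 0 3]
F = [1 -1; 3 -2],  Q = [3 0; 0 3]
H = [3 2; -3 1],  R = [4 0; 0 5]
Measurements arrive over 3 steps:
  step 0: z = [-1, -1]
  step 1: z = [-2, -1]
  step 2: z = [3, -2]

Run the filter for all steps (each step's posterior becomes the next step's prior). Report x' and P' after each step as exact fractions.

step 0: x' = [198/2221, -3229/4442], P' = [583/2221 -747/4442; -747/4442 8043/8884]
step 1: x' = [-180919/4251652, -6667033/8503304], P' = [2211089/8503304 -2711001/17006608; -2711001/17006608 29103489/34013216]
step 2: x' = [45911463917/63137902412, 59165798359/126275804824], P' = [8208734023/31568951206 -10063364247/63137902412; -10063364247/63137902412 107899119903/126275804824]

step 0: x̄ = F·x = [-3, -8]
step 0: P̄ = F·P·Fᵀ + Q = [10 18; 18 51]
step 0: y = z − H·x̄ = [24, -2]
step 0: S = H·P̄·Hᵀ + R = [514 -42; -42 38]
step 0: K = P̄·Hᵀ·S⁻¹ = [501/4442 -849/4442; 2901/8884 2505/8884]
step 0: x' = x̄ + K·y = [198/2221, -3229/4442]
step 0: P' = (I − K·H)·P̄ = [583/2221 -747/4442; -747/4442 8043/8884]
step 1: x̄ = F·x = [3625/4442, 3823/2221]
step 1: P̄ = F·P·Fᵀ + Q = [40015/8884 7638/2221; 7638/2221 24435/2221]
step 1: y = z − H·x̄ = [-35051/4442, -1213/4442]
step 1: S = H·P̄·Hᵀ + R = [1153255/8884 -256311/8884; -256311/8884 318983/8884]
step 1: K = P̄·Hᵀ·S⁻¹ = [1961133/17006608 -3195507/17006608; 10485243/34013216 9073899/34013216]
step 1: x' = x̄ + K·y = [-180919/4251652, -6667033/8503304]
step 1: P' = (I − K·H)·P̄ = [2211089/8503304 -2711001/17006608; -2711001/17006608 29103489/34013216]
step 2: x̄ = F·x = [6305195/8503304, 1531069/1062913]
step 2: P̄ = F·P·Fᵀ + Q = [150831497/34013216 13981257/4251652; 13981257/4251652 11347401/1062913]
step 2: y = z − H·x̄ = [-17902777/8503304, -10339575/8503304]
step 2: S = H·P̄·Hᵀ + R = [4288204337/34013216 -966799977/34013216; -966799977/34013216 1219566049/34013216]
step 2: K = P̄·Hᵀ·S⁻¹ = [560109147/4856761724 -11863153677/63137902412; 2988808737/9713523448 33655861077/126275804824]
step 2: x' = x̄ + K·y = [45911463917/63137902412, 59165798359/126275804824]
step 2: P' = (I − K·H)·P̄ = [8208734023/31568951206 -10063364247/63137902412; -10063364247/63137902412 107899119903/126275804824]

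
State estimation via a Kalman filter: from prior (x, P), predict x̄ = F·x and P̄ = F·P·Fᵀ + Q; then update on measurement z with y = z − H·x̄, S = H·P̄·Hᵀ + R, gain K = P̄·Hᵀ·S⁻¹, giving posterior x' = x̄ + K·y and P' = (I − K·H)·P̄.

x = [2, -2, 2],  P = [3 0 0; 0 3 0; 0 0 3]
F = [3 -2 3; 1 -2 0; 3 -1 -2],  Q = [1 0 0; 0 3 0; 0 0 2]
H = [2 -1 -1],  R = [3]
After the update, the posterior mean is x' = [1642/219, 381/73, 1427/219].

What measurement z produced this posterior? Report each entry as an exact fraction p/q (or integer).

z = [3]

x̄ = F·x = [16, 6, 4]
P̄ = F·P·Fᵀ + Q = [67 21 15; 21 18 15; 15 15 44]
S = H·P̄·Hᵀ + R = [219]
K = P̄·Hᵀ·S⁻¹ = [98/219; 3/73; -29/219]
x' − x̄ = [-1862/219, -57/73, 551/219] = K·y
y = (KᵀK)⁻¹·Kᵀ·(x' − x̄) = [-19]
z = y + H·x̄ = [-19] + [22] = [3]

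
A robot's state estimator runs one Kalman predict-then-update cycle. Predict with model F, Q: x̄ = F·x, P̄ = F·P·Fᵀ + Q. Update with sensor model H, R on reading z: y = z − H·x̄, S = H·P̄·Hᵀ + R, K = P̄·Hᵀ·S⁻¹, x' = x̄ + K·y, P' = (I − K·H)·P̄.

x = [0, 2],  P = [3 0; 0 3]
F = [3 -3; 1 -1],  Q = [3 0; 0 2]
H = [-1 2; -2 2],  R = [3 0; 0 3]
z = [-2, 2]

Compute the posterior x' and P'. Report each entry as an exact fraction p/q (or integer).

x̄ = F·x = [-6, -2]
P̄ = F·P·Fᵀ + Q = [57 18; 18 8]
y = z − H·x̄ = [-4, -6]
S = H·P̄·Hᵀ + R = [20 38; 38 119]
K = P̄·Hᵀ·S⁻¹ = [155/312 -127/156; 29/52 -9/26]
x' = x̄ + K·y = [-121/39, -28/13]
P' = (I − K·H)·P̄ = [409/104 141/52; 141/52 57/26]

x' = [-121/39, -28/13]
P' = [409/104 141/52; 141/52 57/26]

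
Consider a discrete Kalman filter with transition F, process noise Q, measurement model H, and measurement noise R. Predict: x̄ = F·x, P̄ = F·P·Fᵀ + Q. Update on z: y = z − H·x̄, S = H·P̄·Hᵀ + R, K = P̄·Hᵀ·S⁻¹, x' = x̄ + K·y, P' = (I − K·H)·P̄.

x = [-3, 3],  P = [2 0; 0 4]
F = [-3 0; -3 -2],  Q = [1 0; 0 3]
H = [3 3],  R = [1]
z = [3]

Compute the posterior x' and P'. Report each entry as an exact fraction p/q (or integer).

x̄ = F·x = [9, 3]
P̄ = F·P·Fᵀ + Q = [19 18; 18 37]
y = z − H·x̄ = [-33]
S = H·P̄·Hᵀ + R = [829]
K = P̄·Hᵀ·S⁻¹ = [111/829; 165/829]
x' = x̄ + K·y = [3798/829, -2958/829]
P' = (I − K·H)·P̄ = [3430/829 -3393/829; -3393/829 3448/829]

x' = [3798/829, -2958/829]
P' = [3430/829 -3393/829; -3393/829 3448/829]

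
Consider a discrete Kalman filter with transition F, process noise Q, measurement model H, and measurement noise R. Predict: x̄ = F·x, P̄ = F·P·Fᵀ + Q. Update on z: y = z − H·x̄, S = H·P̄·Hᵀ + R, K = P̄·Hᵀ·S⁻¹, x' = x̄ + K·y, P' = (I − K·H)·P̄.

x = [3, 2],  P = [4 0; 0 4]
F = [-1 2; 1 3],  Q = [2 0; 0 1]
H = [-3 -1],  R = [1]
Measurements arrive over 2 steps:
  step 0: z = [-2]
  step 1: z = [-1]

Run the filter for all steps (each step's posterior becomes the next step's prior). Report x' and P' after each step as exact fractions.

step 0: x̄ = F·x = [1, 9]
step 0: P̄ = F·P·Fᵀ + Q = [22 20; 20 41]
step 0: y = z − H·x̄ = [10]
step 0: S = H·P̄·Hᵀ + R = [360]
step 0: K = P̄·Hᵀ·S⁻¹ = [-43/180; -101/360]
step 0: x' = x̄ + K·y = [-25/18, 223/36]
step 0: P' = (I − K·H)·P̄ = [131/90 -743/180; -743/180 4559/360]
step 1: x̄ = F·x = [124/9, 619/36]
step 1: P̄ = F·P·Fᵀ + Q = [3178/45 7079/90; 7079/90 32999/360]
step 1: y = z − H·x̄ = [2071/36]
step 1: S = H·P̄·Hᵀ + R = [432071/360]
step 1: K = P̄·Hᵀ·S⁻¹ = [-104588/432071; -117947/432071]
step 1: x' = x̄ + K·y = [-63737/432071, 643992/432071]
step 1: P' = (I − K·H)·P̄ = [128676/432071 -281440/432071; -281440/432071 962267/432071]

step 0: x' = [-25/18, 223/36], P' = [131/90 -743/180; -743/180 4559/360]
step 1: x' = [-63737/432071, 643992/432071], P' = [128676/432071 -281440/432071; -281440/432071 962267/432071]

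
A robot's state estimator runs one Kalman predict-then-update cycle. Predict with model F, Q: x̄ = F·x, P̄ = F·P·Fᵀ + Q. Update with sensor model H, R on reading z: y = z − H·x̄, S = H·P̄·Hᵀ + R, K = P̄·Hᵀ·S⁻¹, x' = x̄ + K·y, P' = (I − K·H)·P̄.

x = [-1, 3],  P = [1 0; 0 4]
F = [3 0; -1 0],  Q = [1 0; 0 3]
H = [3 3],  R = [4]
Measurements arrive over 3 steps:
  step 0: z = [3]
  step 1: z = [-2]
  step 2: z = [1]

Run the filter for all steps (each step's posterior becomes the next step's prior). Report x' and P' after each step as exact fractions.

step 0: x̄ = F·x = [-3, 1]
step 0: P̄ = F·P·Fᵀ + Q = [10 -3; -3 4]
step 0: y = z − H·x̄ = [9]
step 0: S = H·P̄·Hᵀ + R = [76]
step 0: K = P̄·Hᵀ·S⁻¹ = [21/76; 3/76]
step 0: x' = x̄ + K·y = [-39/76, 103/76]
step 0: P' = (I − K·H)·P̄ = [319/76 -291/76; -291/76 295/76]
step 1: x̄ = F·x = [-117/76, 39/76]
step 1: P̄ = F·P·Fᵀ + Q = [2947/76 -957/76; -957/76 547/76]
step 1: y = z − H·x̄ = [41/38]
step 1: S = H·P̄·Hᵀ + R = [3631/19]
step 1: K = P̄·Hᵀ·S⁻¹ = [2985/7262; -615/7262]
step 1: x' = x̄ + K·y = [-7959/7262, 3063/7262]
step 1: P' = (I − K·H)·P̄ = [23557/3631 -21567/3631; -21567/3631 21157/3631]
step 2: x̄ = F·x = [-23877/7262, 7959/7262]
step 2: P̄ = F·P·Fᵀ + Q = [215644/3631 -70671/3631; -70671/3631 34450/3631]
step 2: y = z − H·x̄ = [27508/3631]
step 2: S = H·P̄·Hᵀ + R = [993292/3631]
step 2: K = P̄·Hᵀ·S⁻¹ = [434919/993292; -108663/993292]
step 2: x' = x̄ + K·y = [14505/496646, 132705/496646]
step 2: P' = (I − K·H)·P̄ = [6896977/993292 -6317085/993292; -6317085/993292 6172201/993292]

step 0: x' = [-39/76, 103/76], P' = [319/76 -291/76; -291/76 295/76]
step 1: x' = [-7959/7262, 3063/7262], P' = [23557/3631 -21567/3631; -21567/3631 21157/3631]
step 2: x' = [14505/496646, 132705/496646], P' = [6896977/993292 -6317085/993292; -6317085/993292 6172201/993292]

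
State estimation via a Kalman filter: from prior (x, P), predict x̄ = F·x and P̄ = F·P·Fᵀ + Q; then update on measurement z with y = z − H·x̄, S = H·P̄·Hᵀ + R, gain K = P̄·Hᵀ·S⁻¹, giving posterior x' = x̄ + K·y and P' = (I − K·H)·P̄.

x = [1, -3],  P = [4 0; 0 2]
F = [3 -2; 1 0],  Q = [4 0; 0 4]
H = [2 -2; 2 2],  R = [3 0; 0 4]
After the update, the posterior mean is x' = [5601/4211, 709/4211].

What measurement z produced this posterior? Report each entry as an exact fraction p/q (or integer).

x̄ = F·x = [9, 1]
P̄ = F·P·Fᵀ + Q = [48 12; 12 8]
S = H·P̄·Hᵀ + R = [131 160; 160 324]
K = P̄·Hᵀ·S⁻¹ = [1032/4211 1050/4211; -952/4211 990/4211]
x' − x̄ = [-32298/4211, -3502/4211] = K·y
y = (KᵀK)⁻¹·Kᵀ·(x' − x̄) = [-14, -17]
z = y + H·x̄ = [-14, -17] + [16, 20] = [2, 3]

z = [2, 3]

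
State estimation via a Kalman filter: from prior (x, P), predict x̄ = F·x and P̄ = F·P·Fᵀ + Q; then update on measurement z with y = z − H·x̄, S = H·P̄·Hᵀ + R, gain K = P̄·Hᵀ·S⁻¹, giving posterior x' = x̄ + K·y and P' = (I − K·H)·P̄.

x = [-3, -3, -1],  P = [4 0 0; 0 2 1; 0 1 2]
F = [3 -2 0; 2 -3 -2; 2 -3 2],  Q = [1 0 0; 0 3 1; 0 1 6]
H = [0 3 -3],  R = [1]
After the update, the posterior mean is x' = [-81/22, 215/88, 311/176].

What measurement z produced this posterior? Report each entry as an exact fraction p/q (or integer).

z = [2]

x̄ = F·x = [-3, 5, 1]
P̄ = F·P·Fᵀ + Q = [45 40 32; 40 57 27; 32 27 36]
S = H·P̄·Hᵀ + R = [352]
K = P̄·Hᵀ·S⁻¹ = [3/44; 45/176; -27/352]
x' − x̄ = [-15/22, -225/88, 135/176] = K·y
y = (KᵀK)⁻¹·Kᵀ·(x' − x̄) = [-10]
z = y + H·x̄ = [-10] + [12] = [2]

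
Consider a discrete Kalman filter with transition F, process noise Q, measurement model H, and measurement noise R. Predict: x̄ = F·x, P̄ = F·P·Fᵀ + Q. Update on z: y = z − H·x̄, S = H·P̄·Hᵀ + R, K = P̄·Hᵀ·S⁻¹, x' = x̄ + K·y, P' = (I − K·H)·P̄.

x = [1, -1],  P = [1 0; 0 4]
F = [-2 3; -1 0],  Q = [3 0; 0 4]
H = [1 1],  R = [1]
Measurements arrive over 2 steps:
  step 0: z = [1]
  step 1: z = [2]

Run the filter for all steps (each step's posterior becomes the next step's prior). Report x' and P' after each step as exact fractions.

step 0: x̄ = F·x = [-5, -1]
step 0: P̄ = F·P·Fᵀ + Q = [43 2; 2 5]
step 0: y = z − H·x̄ = [7]
step 0: S = H·P̄·Hᵀ + R = [53]
step 0: K = P̄·Hᵀ·S⁻¹ = [45/53; 7/53]
step 0: x' = x̄ + K·y = [50/53, -4/53]
step 0: P' = (I − K·H)·P̄ = [254/53 -209/53; -209/53 216/53]
step 1: x̄ = F·x = [-112/53, -50/53]
step 1: P̄ = F·P·Fᵀ + Q = [5627/53 1135/53; 1135/53 466/53]
step 1: y = z − H·x̄ = [268/53]
step 1: S = H·P̄·Hᵀ + R = [8416/53]
step 1: K = P̄·Hᵀ·S⁻¹ = [3381/4208; 1601/8416]
step 1: x' = x̄ + K·y = [2051/1052, 39/2104]
step 1: P' = (I − K·H)·P̄ = [7699/2104 -12017/4208; -12017/4208 25635/8416]

step 0: x' = [50/53, -4/53], P' = [254/53 -209/53; -209/53 216/53]
step 1: x' = [2051/1052, 39/2104], P' = [7699/2104 -12017/4208; -12017/4208 25635/8416]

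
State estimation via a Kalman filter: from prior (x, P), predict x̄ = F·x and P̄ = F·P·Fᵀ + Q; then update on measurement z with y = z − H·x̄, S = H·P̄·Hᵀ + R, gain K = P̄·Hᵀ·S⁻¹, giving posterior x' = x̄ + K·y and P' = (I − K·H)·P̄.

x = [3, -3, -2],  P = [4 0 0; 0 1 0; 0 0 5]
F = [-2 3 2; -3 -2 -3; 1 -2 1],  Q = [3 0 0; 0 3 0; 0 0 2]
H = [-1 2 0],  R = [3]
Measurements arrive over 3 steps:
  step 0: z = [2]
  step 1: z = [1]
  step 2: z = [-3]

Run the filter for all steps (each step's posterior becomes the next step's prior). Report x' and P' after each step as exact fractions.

step 0: x̄ = F·x = [-19, 3, 7]
step 0: P̄ = F·P·Fᵀ + Q = [48 -12 -4; -12 88 -23; -4 -23 15]
step 0: y = z − H·x̄ = [-23]
step 0: S = H·P̄·Hᵀ + R = [451]
step 0: K = P̄·Hᵀ·S⁻¹ = [-72/451; 188/451; -42/451]
step 0: x' = x̄ + K·y = [-6913/451, -2971/451, 4123/451]
step 0: P' = (I − K·H)·P̄ = [16464/451 8124/451 -4828/451; 8124/451 4344/451 -2477/451; -4828/451 -2477/451 5001/451]
step 1: x̄ = F·x = [13159/451, 14312/451, 3152/451]
step 1: P̄ = F·P·Fᵀ + Q = [37721/451 34295/451 10355/451; 34295/451 192774/451 4537/451; 10355/451 4537/451 7499/451]
step 1: y = z − H·x̄ = [-15014/451]
step 1: S = H·P̄·Hᵀ + R = [672990/451]
step 1: K = P̄·Hᵀ·S⁻¹ = [30869/672990; 351253/672990; -427/224330]
step 1: x' = x̄ + K·y = [9304222/336495, 4831619/336495, 791019/112165]
step 1: P' = (I − K·H)·P̄ = [54175079/672990 27133843/672990 5179863/224330; 27133843/672990 14093801/672990 2589291/224330; 5179863/224330 2589291/224330 3728833/224330]
step 2: x̄ = F·x = [632527/336495, -8939015/67299, 671347/112165]
step 2: P̄ = F·P·Fᵀ + Q = [33601139/672990 -6328289/67299 1938177/112165; -6328289/67299 134518157/67299 -3111340/22433; 1938177/112165 -3111340/22433 2425846/112165]
step 2: y = z − H·x̄ = [29671064/112165]
step 2: S = H·P̄·Hᵀ + R = [1889825983/224330]
step 2: K = P̄·Hᵀ·S⁻¹ = [-53388973/1889825983; 917882010/1889825983; -66103154/1889825983]
step 2: x' = x̄ + K·y = [-31711825835/5669477949, -24627169417/5669477949, -6175027047/1889825983]
step 2: P' = (I − K·H)·P̄ = [244947881365/5669477949 122233690304/5669477949 16923527858/1889825983; 122233690304/5669477949 65247314197/5669477949 8362609198/1889825983; 16923527858/1889825983 8362609198/1889825983 21393601544/1889825983]

step 0: x' = [-6913/451, -2971/451, 4123/451], P' = [16464/451 8124/451 -4828/451; 8124/451 4344/451 -2477/451; -4828/451 -2477/451 5001/451]
step 1: x' = [9304222/336495, 4831619/336495, 791019/112165], P' = [54175079/672990 27133843/672990 5179863/224330; 27133843/672990 14093801/672990 2589291/224330; 5179863/224330 2589291/224330 3728833/224330]
step 2: x' = [-31711825835/5669477949, -24627169417/5669477949, -6175027047/1889825983], P' = [244947881365/5669477949 122233690304/5669477949 16923527858/1889825983; 122233690304/5669477949 65247314197/5669477949 8362609198/1889825983; 16923527858/1889825983 8362609198/1889825983 21393601544/1889825983]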